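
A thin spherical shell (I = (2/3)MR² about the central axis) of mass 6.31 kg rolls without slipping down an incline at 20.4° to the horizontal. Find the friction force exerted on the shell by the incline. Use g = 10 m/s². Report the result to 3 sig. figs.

With I = (2/3)MR², the ratio k = I/(MR²) is 2/3.
Along the incline Mg sinθ − f = Ma, and torque about the center fR = Iα = kMR²(a/R) gives f = kMa.
Combining, a = g sinθ/(1+k) and f = kMa = kMg sinθ/(1+k).
f = (2/3) × 6.31 × 10 × sin20.4° / 1.667 ≈ 8.80 N.

f ≈ 8.80 N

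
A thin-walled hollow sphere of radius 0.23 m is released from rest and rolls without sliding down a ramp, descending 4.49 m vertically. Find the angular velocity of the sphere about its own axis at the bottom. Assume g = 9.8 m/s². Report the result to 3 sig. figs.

For this body I = (2/3)MR², i.e. k = I/(MR²) = 2/3.
Since it rolls without slipping, ω = v/R and KE = ½Mv² + ½Iω² = ½(1+k)Mv² = (5/6)Mv².
Energy conservation Mgh = ½(1+k)Mv² gives v = √(2gh/(1+k)) = √(2 × 9.8 × 4.49 / 1.667) = 7.267 m/s.
Then ω = v/R = 7.267 / 0.23 ≈ 31.6 rad/s.

ω ≈ 31.6 rad/s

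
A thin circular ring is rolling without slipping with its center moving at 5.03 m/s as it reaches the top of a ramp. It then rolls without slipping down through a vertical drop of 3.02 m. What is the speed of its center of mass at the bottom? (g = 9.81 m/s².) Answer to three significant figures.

v ≈ 7.41 m/s

For this body I = MR², i.e. k = I/(MR²) = 1.
Rolling without slipping gives ω = v/R, so the total kinetic energy is ½Mv² + ½Iω² = ½(1+k)Mv² = Mv².
Energy conservation: Mv₀² + Mgh = Mv², so v² = v₀² + 2gh/(1+k).
v = √(5.03² + 2×9.81×3.02/2) = √54.93 ≈ 7.41 m/s.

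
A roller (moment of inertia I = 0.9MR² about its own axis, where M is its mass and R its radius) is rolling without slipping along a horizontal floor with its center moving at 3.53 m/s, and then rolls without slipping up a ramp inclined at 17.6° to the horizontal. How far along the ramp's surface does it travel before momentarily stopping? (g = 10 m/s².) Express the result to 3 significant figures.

The moment of inertia is 0.9MR², giving k ≡ I/(MR²) = 0.9.
Pure rolling means v = ωR; then KE = ½Mv² + ½I(v/R)² = ½(1+k)Mv² = (19/20)Mv².
Setting this equal to Mgh gives the vertical rise h = (1+k)v₀²/(2g) = 1.9×3.53²/(2×10) = 1.184 m.
Along the incline, d = h/sinθ = 1.184/sin17.6° ≈ 3.92 m.

d ≈ 3.92 m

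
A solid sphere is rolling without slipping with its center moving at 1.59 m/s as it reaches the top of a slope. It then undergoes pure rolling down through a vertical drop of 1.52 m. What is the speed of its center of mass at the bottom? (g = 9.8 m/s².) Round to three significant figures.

v ≈ 4.88 m/s

With I = (2/5)MR², the ratio k = I/(MR²) is 0.4.
Pure rolling means v = ωR; then KE = ½Mv² + ½I(v/R)² = ½(1+k)Mv² = (7/10)Mv².
Energy conservation: (7/10)Mv₀² + Mgh = (7/10)Mv², so v² = v₀² + 2gh/(1+k).
v = √(1.59² + 2×9.8×1.52/1.4) = √23.81 ≈ 4.88 m/s.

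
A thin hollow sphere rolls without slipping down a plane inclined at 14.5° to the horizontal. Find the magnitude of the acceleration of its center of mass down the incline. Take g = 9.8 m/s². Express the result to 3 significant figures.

a ≈ 1.47 m/s²

Here I = (2/3)MR², so the shape factor k = I/(MR²) = 2/3.
Newton's second law down the slope: Mg sinθ − f = Ma. The torque equation fR = Iα (with α = a/R) gives f = kMa.
Eliminating f: Mg sinθ = (1+k)Ma, so a = g sinθ/(1+k) = 9.8 × sin14.5° / 1.667 ≈ 1.47 m/s².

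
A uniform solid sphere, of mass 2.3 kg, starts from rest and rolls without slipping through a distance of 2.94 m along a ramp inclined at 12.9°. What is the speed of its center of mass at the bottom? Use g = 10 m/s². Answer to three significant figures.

v ≈ 3.06 m/s

For this body I = (2/5)MR², i.e. k = I/(MR²) = 0.4.
Pure rolling means v = ωR; then KE = ½Mv² + ½I(v/R)² = ½(1+k)Mv² = (7/10)Mv².
The vertical drop is h = L sinθ = 2.94 × sin12.9° = 0.6564 m.
Setting Mgh = (7/10)Mv² gives v = √(2gh/(1+k)) = √(2·10·0.6564/1.4) ≈ 3.06 m/s.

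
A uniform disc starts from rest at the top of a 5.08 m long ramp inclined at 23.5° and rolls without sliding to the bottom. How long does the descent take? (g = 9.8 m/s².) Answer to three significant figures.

For this body I = (1/2)MR², i.e. k = I/(MR²) = 0.5.
Translational: Mg sinθ − f = Ma. Rotational about the CM: fR = Iα = kMRa, so f = kMa.
Hence a = g sinθ/(1+k) = 9.8×sin23.5°/1.5 = 2.605 m/s².
Starting from rest, L = ½at², so t = √(2L/a) = √(2×5.08/2.605) ≈ 1.97 s.

t ≈ 1.97 s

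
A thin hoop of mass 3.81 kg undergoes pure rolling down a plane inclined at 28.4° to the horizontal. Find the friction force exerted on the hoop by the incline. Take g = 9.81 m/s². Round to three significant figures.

The moment of inertia is MR², giving k ≡ I/(MR²) = 1.
Along the incline Mg sinθ − f = Ma, and torque about the center fR = Iα = kMR²(a/R) gives f = kMa.
Combining, a = g sinθ/(1+k) and f = kMa = kMg sinθ/(1+k).
f = 1 × 3.81 × 9.81 × sin28.4° / 2 ≈ 8.89 N.

f ≈ 8.89 N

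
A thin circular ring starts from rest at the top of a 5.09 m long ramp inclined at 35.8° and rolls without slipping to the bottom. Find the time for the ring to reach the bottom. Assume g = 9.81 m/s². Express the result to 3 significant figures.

t ≈ 1.88 s

The moment of inertia is MR², giving k ≡ I/(MR²) = 1.
Translational: Mg sinθ − f = Ma. Rotational about the CM: fR = Iα = kMRa, so f = kMa.
Hence a = g sinθ/(1+k) = 9.81×sin35.8°/2 = 2.869 m/s².
Starting from rest, L = ½at², so t = √(2L/a) = √(2×5.09/2.869) ≈ 1.88 s.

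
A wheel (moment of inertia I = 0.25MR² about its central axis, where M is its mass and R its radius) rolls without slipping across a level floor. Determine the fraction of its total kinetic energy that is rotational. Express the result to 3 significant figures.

The moment of inertia is 0.25MR², giving k ≡ I/(MR²) = 0.25.
Since ω = v/R, the translational part is ½Mv² and the rotational part is ½I(v/R)² = ½kMv²; the total is ½(1+k)Mv².
The rotational fraction is therefore k/(1+k) = 0.25/1.25 ≈ 0.200.

fraction ≈ 0.200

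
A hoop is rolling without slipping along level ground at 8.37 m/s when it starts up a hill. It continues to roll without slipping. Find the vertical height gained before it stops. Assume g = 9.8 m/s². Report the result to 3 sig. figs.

The moment of inertia is MR², giving k ≡ I/(MR²) = 1.
Since it rolls without slipping, ω = v/R and KE = ½Mv² + ½Iω² = ½(1+k)Mv² = Mv².
At the top the kinetic energy is zero, so Mv₀² = Mgh.
Thus h = (1+k)v₀²/(2g) = 2 × 8.37² / (2 × 9.8) ≈ 7.15 m.

h ≈ 7.15 m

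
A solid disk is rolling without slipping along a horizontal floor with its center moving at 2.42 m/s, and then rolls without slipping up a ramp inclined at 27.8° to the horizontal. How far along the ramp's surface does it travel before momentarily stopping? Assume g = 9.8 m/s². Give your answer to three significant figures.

Here I = (1/2)MR², so the shape factor k = I/(MR²) = 0.5.
The rolling condition ω = v/R makes the rotational term ½I(v/R)² = ½kMv², so KE_total = ½(1+k)Mv² = (3/4)Mv².
Setting this equal to Mgh gives the vertical rise h = (1+k)v₀²/(2g) = 1.5×2.42²/(2×9.8) = 0.4482 m.
Along the incline, d = h/sinθ = 0.4482/sin27.8° ≈ 0.961 m.

d ≈ 0.961 m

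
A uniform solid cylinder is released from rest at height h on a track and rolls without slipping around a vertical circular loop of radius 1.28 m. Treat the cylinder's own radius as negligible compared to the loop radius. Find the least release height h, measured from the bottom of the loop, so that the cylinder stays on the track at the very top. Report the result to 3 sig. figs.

The moment of inertia is (1/2)MR², giving k ≡ I/(MR²) = 0.5.
At the top, contact is just lost when gravity alone supplies the centripetal force: Mg = Mv_top²/r, i.e. v_top² = gr.
With ω = v/R, the kinetic energy at speed v is ½(1+k)Mv² = (3/4)Mv².
Energy conservation from release (height h) to the top (height 2r): Mgh = Mg(2r) + (3/4)M·gr.
Thus h_min = 2r + (1+k)r/2 = r(2 + 1.5/2) = 1.28 × 2.75 ≈ 3.52 m.

h_min ≈ 3.52 m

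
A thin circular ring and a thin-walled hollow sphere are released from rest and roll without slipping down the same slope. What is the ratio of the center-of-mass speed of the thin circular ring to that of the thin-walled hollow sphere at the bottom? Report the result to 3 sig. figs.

Each satisfies Mgh = ½(1+k)Mv² with k = I/(MR²), so v ∝ 1/√(1+k).
For the thin circular ring k = 1; for the thin-walled hollow sphere k = 2/3.
v₁/v₂ = √((1+k₂)/(1+k₁)) = √(1.667/2) ≈ 0.913.

v_ratio ≈ 0.913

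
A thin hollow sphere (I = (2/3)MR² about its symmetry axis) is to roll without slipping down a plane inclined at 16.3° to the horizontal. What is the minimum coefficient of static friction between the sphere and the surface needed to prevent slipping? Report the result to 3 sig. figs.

μ_min ≈ 0.117

Here I = (2/3)MR², so the shape factor k = I/(MR²) = 2/3.
Along the incline Mg sinθ − f = Ma, and torque about the center fR = Iα = kMR²(a/R) gives f = kMa.
These give a = g sinθ/(1+k) and the required friction f = kMg sinθ/(1+k).
With N = Mg cosθ, the no-slip condition f ≤ μN gives μ_min = f/N = k tanθ/(1+k).
μ_min = (2/3) × tan16.3° / 1.667 ≈ 0.117.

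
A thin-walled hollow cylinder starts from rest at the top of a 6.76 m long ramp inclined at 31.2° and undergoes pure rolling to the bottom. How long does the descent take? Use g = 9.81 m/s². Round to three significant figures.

t ≈ 2.31 s

Here I = MR², so the shape factor k = I/(MR²) = 1.
Translational: Mg sinθ − f = Ma. Rotational about the CM: fR = Iα = kMRa, so f = kMa.
Hence a = g sinθ/(1+k) = 9.81×sin31.2°/2 = 2.541 m/s².
Starting from rest, L = ½at², so t = √(2L/a) = √(2×6.76/2.541) ≈ 2.31 s.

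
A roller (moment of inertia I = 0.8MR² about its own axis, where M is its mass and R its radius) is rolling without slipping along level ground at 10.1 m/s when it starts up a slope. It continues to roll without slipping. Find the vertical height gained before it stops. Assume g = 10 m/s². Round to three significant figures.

h ≈ 9.18 m

Here I = 0.8MR², so the shape factor k = I/(MR²) = 0.8.
Since it rolls without slipping, ω = v/R and KE = ½Mv² + ½Iω² = ½(1+k)Mv² = (9/10)Mv².
All of this converts to potential energy at the highest point: (9/10)Mv₀² = Mgh.
Thus h = (1+k)v₀²/(2g) = 1.8 × 10.1² / (2 × 10) ≈ 9.18 m.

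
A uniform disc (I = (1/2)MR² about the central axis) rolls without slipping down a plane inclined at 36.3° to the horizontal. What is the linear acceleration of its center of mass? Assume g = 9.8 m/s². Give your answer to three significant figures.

a ≈ 3.87 m/s²

For this body I = (1/2)MR², i.e. k = I/(MR²) = 0.5.
Along the incline Mg sinθ − f = Ma, and torque about the center fR = Iα = kMR²(a/R) gives f = kMa.
Eliminating f: Mg sinθ = (1+k)Ma, so a = g sinθ/(1+k) = 9.8 × sin36.3° / 1.5 ≈ 3.87 m/s².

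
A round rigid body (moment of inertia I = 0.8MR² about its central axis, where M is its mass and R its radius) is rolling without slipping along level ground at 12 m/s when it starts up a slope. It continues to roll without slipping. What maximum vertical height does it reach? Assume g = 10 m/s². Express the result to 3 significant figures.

With I = 0.8MR², the ratio k = I/(MR²) is 0.8.
Since it rolls without slipping, ω = v/R and KE = ½Mv² + ½Iω² = ½(1+k)Mv² = (9/10)Mv².
All of this converts to potential energy at the highest point: (9/10)Mv₀² = Mgh.
Thus h = (1+k)v₀²/(2g) = 1.8 × 12² / (2 × 10) ≈ 13.0 m.

h ≈ 13.0 m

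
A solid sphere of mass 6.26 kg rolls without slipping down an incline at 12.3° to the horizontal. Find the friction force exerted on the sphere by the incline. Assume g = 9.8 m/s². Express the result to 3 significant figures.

With I = (2/5)MR², the ratio k = I/(MR²) is 0.4.
Translational: Mg sinθ − f = Ma. Rotational about the CM: fR = Iα = kMRa, so f = kMa.
Combining, a = g sinθ/(1+k) and f = kMa = kMg sinθ/(1+k).
f = 0.4 × 6.26 × 9.8 × sin12.3° / 1.4 ≈ 3.73 N.

f ≈ 3.73 N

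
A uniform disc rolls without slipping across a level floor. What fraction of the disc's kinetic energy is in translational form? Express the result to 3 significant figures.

fraction ≈ 0.667

Here I = (1/2)MR², so the shape factor k = I/(MR²) = 0.5.
Since ω = v/R, the translational part is ½Mv² and the rotational part is ½I(v/R)² = ½kMv²; the total is ½(1+k)Mv².
The translational fraction is therefore 1/(1+k) = 1/1.5 ≈ 0.667.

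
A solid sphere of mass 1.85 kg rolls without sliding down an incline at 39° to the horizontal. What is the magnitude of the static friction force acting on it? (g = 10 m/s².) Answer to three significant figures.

f ≈ 3.33 N

With I = (2/5)MR², the ratio k = I/(MR²) is 0.4.
Translational: Mg sinθ − f = Ma. Rotational about the CM: fR = Iα = kMRa, so f = kMa.
Combining, a = g sinθ/(1+k) and f = kMa = kMg sinθ/(1+k).
f = 0.4 × 1.85 × 10 × sin39° / 1.4 ≈ 3.33 N.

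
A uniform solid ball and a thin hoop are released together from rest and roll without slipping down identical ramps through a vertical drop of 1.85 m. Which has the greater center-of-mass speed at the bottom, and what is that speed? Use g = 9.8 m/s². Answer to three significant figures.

the uniform solid ball, at v ≈ 5.09 m/s

For rolling without slipping, Mgh = ½(1+k)Mv² where k = I/(MR²), so v = √(2gh/(1+k)).
Uniform solid ball: k = 0.4, giving v = √(2×9.8×1.85/1.4) = 5.089 m/s.
Thin hoop: k = 1, giving v = √(2×9.8×1.85/2) = 4.258 m/s.
The smaller k wins: the uniform solid ball, at ≈ 5.09 m/s.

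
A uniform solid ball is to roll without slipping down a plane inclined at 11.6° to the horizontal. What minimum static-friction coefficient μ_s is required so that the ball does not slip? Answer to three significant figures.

The moment of inertia is (2/5)MR², giving k ≡ I/(MR²) = 0.4.
Translational: Mg sinθ − f = Ma. Rotational about the CM: fR = Iα = kMRa, so f = kMa.
These give a = g sinθ/(1+k) and the required friction f = kMg sinθ/(1+k).
With N = Mg cosθ, the no-slip condition f ≤ μN gives μ_min = f/N = k tanθ/(1+k).
μ_min = 0.4 × tan11.6° / 1.4 ≈ 0.0586.

μ_min ≈ 0.0586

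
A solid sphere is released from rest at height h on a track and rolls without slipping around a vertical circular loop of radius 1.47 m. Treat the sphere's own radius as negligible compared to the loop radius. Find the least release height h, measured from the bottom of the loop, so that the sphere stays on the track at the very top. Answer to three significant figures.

The moment of inertia is (2/5)MR², giving k ≡ I/(MR²) = 0.4.
At the top, contact is just lost when gravity alone supplies the centripetal force: Mg = Mv_top²/r, i.e. v_top² = gr.
With ω = v/R, the kinetic energy at speed v is ½(1+k)Mv² = (7/10)Mv².
Energy conservation from release (height h) to the top (height 2r): Mgh = Mg(2r) + (7/10)M·gr.
Thus h_min = 2r + (1+k)r/2 = r(2 + 1.4/2) = 1.47 × 2.7 ≈ 3.97 m.

h_min ≈ 3.97 m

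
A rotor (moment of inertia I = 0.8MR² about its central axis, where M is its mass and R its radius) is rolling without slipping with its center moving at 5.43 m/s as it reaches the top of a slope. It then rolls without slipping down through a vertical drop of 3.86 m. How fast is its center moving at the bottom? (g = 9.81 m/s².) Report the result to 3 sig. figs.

v ≈ 8.46 m/s

The moment of inertia is 0.8MR², giving k ≡ I/(MR²) = 0.8.
Since it rolls without slipping, ω = v/R and KE = ½Mv² + ½Iω² = ½(1+k)Mv² = (9/10)Mv².
Conserving energy between top and bottom: (9/10)Mv² = (9/10)Mv₀² + Mgh, hence v² = v₀² + 2gh/(1+k).
v = √(5.43² + 2×9.81×3.86/1.8) = √71.56 ≈ 8.46 m/s.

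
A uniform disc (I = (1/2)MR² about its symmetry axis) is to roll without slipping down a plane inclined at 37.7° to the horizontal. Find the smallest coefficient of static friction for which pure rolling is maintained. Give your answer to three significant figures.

μ_min ≈ 0.258

With I = (1/2)MR², the ratio k = I/(MR²) is 0.5.
Newton's second law down the slope: Mg sinθ − f = Ma. The torque equation fR = Iα (with α = a/R) gives f = kMa.
These give a = g sinθ/(1+k) and the required friction f = kMg sinθ/(1+k).
The normal force is N = Mg cosθ, so μ_min = f/N = k tanθ/(1+k).
μ_min = 0.5 × tan37.7° / 1.5 ≈ 0.258.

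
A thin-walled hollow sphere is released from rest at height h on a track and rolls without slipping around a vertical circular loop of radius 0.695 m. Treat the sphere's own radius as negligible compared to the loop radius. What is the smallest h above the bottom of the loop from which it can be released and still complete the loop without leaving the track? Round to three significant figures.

The moment of inertia is (2/3)MR², giving k ≡ I/(MR²) = 2/3.
At the top of the loop, the minimum-contact condition is Mg = Mv_top²/r, so v_top² = gr.
With ω = v/R, the kinetic energy at speed v is ½(1+k)Mv² = (5/6)Mv².
Energy conservation from release (height h) to the top (height 2r): Mgh = Mg(2r) + (5/6)M·gr.
Thus h_min = 2r + (1+k)r/2 = r(2 + 1.667/2) = 0.695 × 2.833 ≈ 1.97 m.

h_min ≈ 1.97 m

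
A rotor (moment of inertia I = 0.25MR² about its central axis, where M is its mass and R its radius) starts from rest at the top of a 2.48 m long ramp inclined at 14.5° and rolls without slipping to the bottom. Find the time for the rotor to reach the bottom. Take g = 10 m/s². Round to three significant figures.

Here I = 0.25MR², so the shape factor k = I/(MR²) = 0.25.
Along the incline Mg sinθ − f = Ma, and torque about the center fR = Iα = kMR²(a/R) gives f = kMa.
Hence a = g sinθ/(1+k) = 10×sin14.5°/1.25 = 2.003 m/s².
Starting from rest, L = ½at², so t = √(2L/a) = √(2×2.48/2.003) ≈ 1.57 s.

t ≈ 1.57 s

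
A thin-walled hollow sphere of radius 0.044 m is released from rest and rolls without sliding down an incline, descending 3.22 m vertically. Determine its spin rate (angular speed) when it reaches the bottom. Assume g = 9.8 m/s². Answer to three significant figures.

ω ≈ 140 rad/s

For this body I = (2/3)MR², i.e. k = I/(MR²) = 2/3.
The rolling condition ω = v/R makes the rotational term ½I(v/R)² = ½kMv², so KE_total = ½(1+k)Mv² = (5/6)Mv².
Energy conservation Mgh = ½(1+k)Mv² gives v = √(2gh/(1+k)) = √(2 × 9.8 × 3.22 / 1.667) = 6.154 m/s.
The angular speed follows from ω = v/R = 6.154/0.044 ≈ 140 rad/s.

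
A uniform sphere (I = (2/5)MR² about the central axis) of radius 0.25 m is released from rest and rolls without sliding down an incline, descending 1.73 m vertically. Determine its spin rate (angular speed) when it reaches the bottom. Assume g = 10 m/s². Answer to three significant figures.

ω ≈ 19.9 rad/s

For this body I = (2/5)MR², i.e. k = I/(MR²) = 0.4.
The rolling condition ω = v/R makes the rotational term ½I(v/R)² = ½kMv², so KE_total = ½(1+k)Mv² = (7/10)Mv².
Energy conservation Mgh = ½(1+k)Mv² gives v = √(2gh/(1+k)) = √(2 × 10 × 1.73 / 1.4) = 4.971 m/s.
The angular speed follows from ω = v/R = 4.971/0.25 ≈ 19.9 rad/s.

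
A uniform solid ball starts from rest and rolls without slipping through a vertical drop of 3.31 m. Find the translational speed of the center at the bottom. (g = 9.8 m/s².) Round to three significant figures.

For this body I = (2/5)MR², i.e. k = I/(MR²) = 0.4.
Since it rolls without slipping, ω = v/R and KE = ½Mv² + ½Iω² = ½(1+k)Mv² = (7/10)Mv².
Setting Mgh = (7/10)Mv² gives v = √(2gh/(1+k)) = √(2·9.8·3.31/1.4) ≈ 6.81 m/s.

v ≈ 6.81 m/s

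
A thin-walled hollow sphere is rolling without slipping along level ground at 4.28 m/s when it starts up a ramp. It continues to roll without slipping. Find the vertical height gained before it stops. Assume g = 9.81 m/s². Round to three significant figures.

The moment of inertia is (2/3)MR², giving k ≡ I/(MR²) = 2/3.
Pure rolling means v = ωR; then KE = ½Mv² + ½I(v/R)² = ½(1+k)Mv² = (5/6)Mv².
At the top the kinetic energy is zero, so (5/6)Mv₀² = Mgh.
Thus h = (1+k)v₀²/(2g) = 1.667 × 4.28² / (2 × 9.81) ≈ 1.56 m.

h ≈ 1.56 m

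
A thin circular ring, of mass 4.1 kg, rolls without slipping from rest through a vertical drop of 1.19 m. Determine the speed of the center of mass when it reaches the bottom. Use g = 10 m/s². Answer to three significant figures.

Here I = MR², so the shape factor k = I/(MR²) = 1.
Pure rolling means v = ωR; then KE = ½Mv² + ½I(v/R)² = ½(1+k)Mv² = Mv².
Energy conservation: Mgh = Mv², so v = √(2gh/(1+k)) = √(2 × 10 × 1.19 / 2) ≈ 3.45 m/s.

v ≈ 3.45 m/s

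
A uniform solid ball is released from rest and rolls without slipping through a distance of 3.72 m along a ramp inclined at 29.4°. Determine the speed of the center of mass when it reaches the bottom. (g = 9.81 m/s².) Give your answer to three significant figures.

v ≈ 5.06 m/s

The moment of inertia is (2/5)MR², giving k ≡ I/(MR²) = 0.4.
The rolling condition ω = v/R makes the rotational term ½I(v/R)² = ½kMv², so KE_total = ½(1+k)Mv² = (7/10)Mv².
The vertical drop is h = L sinθ = 3.72 × sin29.4° = 1.826 m.
Energy conservation: Mgh = (7/10)Mv², so v = √(2gh/(1+k)) = √(2 × 9.81 × 1.826 / 1.4) ≈ 5.06 m/s.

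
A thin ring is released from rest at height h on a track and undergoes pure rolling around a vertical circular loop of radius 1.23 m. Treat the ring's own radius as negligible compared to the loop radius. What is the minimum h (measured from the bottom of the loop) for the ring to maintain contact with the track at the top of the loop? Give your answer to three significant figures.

For this body I = MR², i.e. k = I/(MR²) = 1.
At the top, contact is just lost when gravity alone supplies the centripetal force: Mg = Mv_top²/r, i.e. v_top² = gr.
With ω = v/R, the kinetic energy at speed v is ½(1+k)Mv² = Mv².
Energy conservation from release (height h) to the top (height 2r): Mgh = Mg(2r) + M·gr.
Thus h_min = 2r + (1+k)r/2 = r(2 + 2/2) = 1.23 × 3 ≈ 3.69 m.

h_min ≈ 3.69 m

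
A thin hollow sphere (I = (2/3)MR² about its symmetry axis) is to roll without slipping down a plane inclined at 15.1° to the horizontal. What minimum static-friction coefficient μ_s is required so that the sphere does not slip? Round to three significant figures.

The moment of inertia is (2/3)MR², giving k ≡ I/(MR²) = 2/3.
Along the incline Mg sinθ − f = Ma, and torque about the center fR = Iα = kMR²(a/R) gives f = kMa.
These give a = g sinθ/(1+k) and the required friction f = kMg sinθ/(1+k).
With N = Mg cosθ, the no-slip condition f ≤ μN gives μ_min = f/N = k tanθ/(1+k).
μ_min = (2/3) × tan15.1° / 1.667 ≈ 0.108.

μ_min ≈ 0.108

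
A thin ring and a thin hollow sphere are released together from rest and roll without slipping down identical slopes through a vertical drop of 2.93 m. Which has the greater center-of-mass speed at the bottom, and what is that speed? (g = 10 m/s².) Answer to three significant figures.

For rolling without slipping, Mgh = ½(1+k)Mv² where k = I/(MR²), so v = √(2gh/(1+k)).
Thin ring: k = 1, giving v = √(2×10×2.93/2) = 5.413 m/s.
Thin hollow sphere: k = 2/3, giving v = √(2×10×2.93/1.667) = 5.93 m/s.
The smaller k wins: the thin hollow sphere, at ≈ 5.93 m/s.

the thin hollow sphere, at v ≈ 5.93 m/s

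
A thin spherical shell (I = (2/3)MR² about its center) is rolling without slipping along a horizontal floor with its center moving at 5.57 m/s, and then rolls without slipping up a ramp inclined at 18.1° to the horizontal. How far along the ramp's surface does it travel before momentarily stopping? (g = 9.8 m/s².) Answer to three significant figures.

The moment of inertia is (2/3)MR², giving k ≡ I/(MR²) = 2/3.
The rolling condition ω = v/R makes the rotational term ½I(v/R)² = ½kMv², so KE_total = ½(1+k)Mv² = (5/6)Mv².
Setting this equal to Mgh gives the vertical rise h = (1+k)v₀²/(2g) = 1.667×5.57²/(2×9.8) = 2.638 m.
Along the incline, d = h/sinθ = 2.638/sin18.1° ≈ 8.49 m.

d ≈ 8.49 m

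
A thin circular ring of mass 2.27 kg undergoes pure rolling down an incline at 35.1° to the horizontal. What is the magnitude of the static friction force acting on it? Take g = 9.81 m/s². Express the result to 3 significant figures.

For this body I = MR², i.e. k = I/(MR²) = 1.
Translational: Mg sinθ − f = Ma. Rotational about the CM: fR = Iα = kMRa, so f = kMa.
Combining, a = g sinθ/(1+k) and f = kMa = kMg sinθ/(1+k).
f = 1 × 2.27 × 9.81 × sin35.1° / 2 ≈ 6.40 N.

f ≈ 6.40 N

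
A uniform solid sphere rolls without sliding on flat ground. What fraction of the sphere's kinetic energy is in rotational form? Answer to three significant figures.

fraction ≈ 0.286

With I = (2/5)MR², the ratio k = I/(MR²) is 0.4.
Since ω = v/R, the translational part is ½Mv² and the rotational part is ½I(v/R)² = ½kMv²; the total is ½(1+k)Mv².
The rotational fraction is therefore k/(1+k) = 0.4/1.4 ≈ 0.286.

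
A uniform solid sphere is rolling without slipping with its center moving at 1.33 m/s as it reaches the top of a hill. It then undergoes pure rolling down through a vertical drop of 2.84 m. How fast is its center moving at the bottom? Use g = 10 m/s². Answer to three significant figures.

With I = (2/5)MR², the ratio k = I/(MR²) is 0.4.
Since it rolls without slipping, ω = v/R and KE = ½Mv² + ½Iω² = ½(1+k)Mv² = (7/10)Mv².
Conserving energy between top and bottom: (7/10)Mv² = (7/10)Mv₀² + Mgh, hence v² = v₀² + 2gh/(1+k).
v = √(1.33² + 2×10×2.84/1.4) = √42.34 ≈ 6.51 m/s.

v ≈ 6.51 m/s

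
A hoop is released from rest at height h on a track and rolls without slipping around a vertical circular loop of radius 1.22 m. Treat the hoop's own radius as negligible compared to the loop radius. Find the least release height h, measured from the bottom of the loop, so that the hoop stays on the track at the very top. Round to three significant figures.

h_min ≈ 3.66 m

Here I = MR², so the shape factor k = I/(MR²) = 1.
At the top of the loop, the minimum-contact condition is Mg = Mv_top²/r, so v_top² = gr.
With ω = v/R, the kinetic energy at speed v is ½(1+k)Mv² = Mv².
Energy conservation from release (height h) to the top (height 2r): Mgh = Mg(2r) + M·gr.
Thus h_min = 2r + (1+k)r/2 = r(2 + 2/2) = 1.22 × 3 ≈ 3.66 m.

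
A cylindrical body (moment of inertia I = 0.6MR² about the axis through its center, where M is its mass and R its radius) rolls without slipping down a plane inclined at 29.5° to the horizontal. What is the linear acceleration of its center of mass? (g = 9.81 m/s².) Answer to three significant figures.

With I = 0.6MR², the ratio k = I/(MR²) is 0.6.
Newton's second law down the slope: Mg sinθ − f = Ma. The torque equation fR = Iα (with α = a/R) gives f = kMa.
Eliminating f: Mg sinθ = (1+k)Ma, so a = g sinθ/(1+k) = 9.81 × sin29.5° / 1.6 ≈ 3.02 m/s².

a ≈ 3.02 m/s²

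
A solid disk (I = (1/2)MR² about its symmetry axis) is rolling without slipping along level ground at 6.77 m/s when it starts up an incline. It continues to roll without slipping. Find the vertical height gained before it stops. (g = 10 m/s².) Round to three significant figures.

h ≈ 3.44 m

For this body I = (1/2)MR², i.e. k = I/(MR²) = 0.5.
Pure rolling means v = ωR; then KE = ½Mv² + ½I(v/R)² = ½(1+k)Mv² = (3/4)Mv².
At the top the kinetic energy is zero, so (3/4)Mv₀² = Mgh.
Thus h = (1+k)v₀²/(2g) = 1.5 × 6.77² / (2 × 10) ≈ 3.44 m.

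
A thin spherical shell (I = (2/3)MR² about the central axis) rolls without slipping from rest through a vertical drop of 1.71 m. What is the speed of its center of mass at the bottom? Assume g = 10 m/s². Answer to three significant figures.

The moment of inertia is (2/3)MR², giving k ≡ I/(MR²) = 2/3.
Pure rolling means v = ωR; then KE = ½Mv² + ½I(v/R)² = ½(1+k)Mv² = (5/6)Mv².
Setting Mgh = (5/6)Mv² gives v = √(2gh/(1+k)) = √(2·10·1.71/1.667) ≈ 4.53 m/s.

v ≈ 4.53 m/s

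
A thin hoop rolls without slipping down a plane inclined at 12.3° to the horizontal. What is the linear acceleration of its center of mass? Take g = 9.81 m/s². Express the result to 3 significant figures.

a ≈ 1.04 m/s²

The moment of inertia is MR², giving k ≡ I/(MR²) = 1.
Translational: Mg sinθ − f = Ma. Rotational about the CM: fR = Iα = kMRa, so f = kMa.
Eliminating f: Mg sinθ = (1+k)Ma, so a = g sinθ/(1+k) = 9.81 × sin12.3° / 2 ≈ 1.04 m/s².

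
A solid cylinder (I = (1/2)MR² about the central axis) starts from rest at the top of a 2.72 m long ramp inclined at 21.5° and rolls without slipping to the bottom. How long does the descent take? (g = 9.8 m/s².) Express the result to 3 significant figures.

For this body I = (1/2)MR², i.e. k = I/(MR²) = 0.5.
Newton's second law down the slope: Mg sinθ − f = Ma. The torque equation fR = Iα (with α = a/R) gives f = kMa.
Hence a = g sinθ/(1+k) = 9.8×sin21.5°/1.5 = 2.394 m/s².
Starting from rest, L = ½at², so t = √(2L/a) = √(2×2.72/2.394) ≈ 1.51 s.

t ≈ 1.51 s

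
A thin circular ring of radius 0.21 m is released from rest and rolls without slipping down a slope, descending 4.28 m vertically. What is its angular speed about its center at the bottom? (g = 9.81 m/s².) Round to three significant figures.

ω ≈ 30.9 rad/s

With I = MR², the ratio k = I/(MR²) is 1.
Rolling without slipping gives ω = v/R, so the total kinetic energy is ½Mv² + ½Iω² = ½(1+k)Mv² = Mv².
Energy conservation Mgh = ½(1+k)Mv² gives v = √(2gh/(1+k)) = √(2 × 9.81 × 4.28 / 2) = 6.48 m/s.
Then ω = v/R = 6.48 / 0.21 ≈ 30.9 rad/s.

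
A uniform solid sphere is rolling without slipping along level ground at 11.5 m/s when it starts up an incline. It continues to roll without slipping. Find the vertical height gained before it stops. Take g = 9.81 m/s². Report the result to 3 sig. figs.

With I = (2/5)MR², the ratio k = I/(MR²) is 0.4.
The rolling condition ω = v/R makes the rotational term ½I(v/R)² = ½kMv², so KE_total = ½(1+k)Mv² = (7/10)Mv².
At the top the kinetic energy is zero, so (7/10)Mv₀² = Mgh.
Thus h = (1+k)v₀²/(2g) = 1.4 × 11.5² / (2 × 9.81) ≈ 9.44 m.

h ≈ 9.44 m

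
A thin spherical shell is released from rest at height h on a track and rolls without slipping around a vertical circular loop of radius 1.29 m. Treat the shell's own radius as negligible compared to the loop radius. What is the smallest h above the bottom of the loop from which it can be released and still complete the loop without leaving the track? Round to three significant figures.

For this body I = (2/3)MR², i.e. k = I/(MR²) = 2/3.
At the top of the loop, the minimum-contact condition is Mg = Mv_top²/r, so v_top² = gr.
With ω = v/R, the kinetic energy at speed v is ½(1+k)Mv² = (5/6)Mv².
Energy conservation from release (height h) to the top (height 2r): Mgh = Mg(2r) + (5/6)M·gr.
Thus h_min = 2r + (1+k)r/2 = r(2 + 1.667/2) = 1.29 × 2.833 ≈ 3.66 m.

h_min ≈ 3.66 m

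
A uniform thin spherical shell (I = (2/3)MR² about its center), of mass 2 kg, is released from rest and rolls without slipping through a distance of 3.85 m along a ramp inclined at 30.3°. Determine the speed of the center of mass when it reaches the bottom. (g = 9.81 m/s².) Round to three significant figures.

v ≈ 4.78 m/s

The moment of inertia is (2/3)MR², giving k ≡ I/(MR²) = 2/3.
Since it rolls without slipping, ω = v/R and KE = ½Mv² + ½Iω² = ½(1+k)Mv² = (5/6)Mv².
The vertical drop is h = L sinθ = 3.85 × sin30.3° = 1.942 m.
Setting Mgh = (5/6)Mv² gives v = √(2gh/(1+k)) = √(2·9.81·1.942/1.667) ≈ 4.78 m/s.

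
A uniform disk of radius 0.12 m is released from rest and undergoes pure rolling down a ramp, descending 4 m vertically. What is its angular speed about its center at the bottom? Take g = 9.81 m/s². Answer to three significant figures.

Here I = (1/2)MR², so the shape factor k = I/(MR²) = 0.5.
The rolling condition ω = v/R makes the rotational term ½I(v/R)² = ½kMv², so KE_total = ½(1+k)Mv² = (3/4)Mv².
Energy conservation Mgh = ½(1+k)Mv² gives v = √(2gh/(1+k)) = √(2 × 9.81 × 4 / 1.5) = 7.233 m/s.
The angular speed follows from ω = v/R = 7.233/0.12 ≈ 60.3 rad/s.

ω ≈ 60.3 rad/s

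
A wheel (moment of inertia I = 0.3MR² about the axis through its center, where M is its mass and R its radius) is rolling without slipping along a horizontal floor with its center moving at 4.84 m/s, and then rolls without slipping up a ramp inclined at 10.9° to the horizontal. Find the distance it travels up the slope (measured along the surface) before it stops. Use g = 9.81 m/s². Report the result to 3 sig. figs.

d ≈ 8.21 m

For this body I = 0.3MR², i.e. k = I/(MR²) = 0.3.
Pure rolling means v = ωR; then KE = ½Mv² + ½I(v/R)² = ½(1+k)Mv² = (13/20)Mv².
Setting this equal to Mgh gives the vertical rise h = (1+k)v₀²/(2g) = 1.3×4.84²/(2×9.81) = 1.552 m.
The distance along the slope is d = h/sinθ = 1.552/sin10.9° ≈ 8.21 m.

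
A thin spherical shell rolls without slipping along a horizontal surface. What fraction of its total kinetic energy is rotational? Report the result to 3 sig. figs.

With I = (2/3)MR², the ratio k = I/(MR²) is 2/3.
Since ω = v/R, the translational part is ½Mv² and the rotational part is ½I(v/R)² = ½kMv²; the total is ½(1+k)Mv².
The rotational fraction is therefore k/(1+k) = (2/3)/1.667 ≈ 0.400.

fraction ≈ 0.400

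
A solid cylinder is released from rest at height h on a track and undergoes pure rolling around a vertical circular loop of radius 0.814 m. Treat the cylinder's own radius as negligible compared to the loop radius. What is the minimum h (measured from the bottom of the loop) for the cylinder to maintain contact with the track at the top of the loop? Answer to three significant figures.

The moment of inertia is (1/2)MR², giving k ≡ I/(MR²) = 0.5.
At the top, contact is just lost when gravity alone supplies the centripetal force: Mg = Mv_top²/r, i.e. v_top² = gr.
With ω = v/R, the kinetic energy at speed v is ½(1+k)Mv² = (3/4)Mv².
Energy conservation from release (height h) to the top (height 2r): Mgh = Mg(2r) + (3/4)M·gr.
Thus h_min = 2r + (1+k)r/2 = r(2 + 1.5/2) = 0.814 × 2.75 ≈ 2.24 m.

h_min ≈ 2.24 m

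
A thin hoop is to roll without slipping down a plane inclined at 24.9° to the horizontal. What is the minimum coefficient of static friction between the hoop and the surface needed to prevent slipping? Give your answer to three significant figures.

μ_min ≈ 0.232

The moment of inertia is MR², giving k ≡ I/(MR²) = 1.
Translational: Mg sinθ − f = Ma. Rotational about the CM: fR = Iα = kMRa, so f = kMa.
These give a = g sinθ/(1+k) and the required friction f = kMg sinθ/(1+k).
The normal force is N = Mg cosθ, so μ_min = f/N = k tanθ/(1+k).
μ_min = 1 × tan24.9° / 2 ≈ 0.232.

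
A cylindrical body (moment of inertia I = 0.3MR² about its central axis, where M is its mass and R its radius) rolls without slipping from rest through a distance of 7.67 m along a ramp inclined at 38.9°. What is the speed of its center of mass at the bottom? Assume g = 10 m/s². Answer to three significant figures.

For this body I = 0.3MR², i.e. k = I/(MR²) = 0.3.
Rolling without slipping gives ω = v/R, so the total kinetic energy is ½Mv² + ½Iω² = ½(1+k)Mv² = (13/20)Mv².
The vertical drop is h = L sinθ = 7.67 × sin38.9° = 4.816 m.
Energy conservation: Mgh = (13/20)Mv², so v = √(2gh/(1+k)) = √(2 × 10 × 4.816 / 1.3) ≈ 8.61 m/s.

v ≈ 8.61 m/s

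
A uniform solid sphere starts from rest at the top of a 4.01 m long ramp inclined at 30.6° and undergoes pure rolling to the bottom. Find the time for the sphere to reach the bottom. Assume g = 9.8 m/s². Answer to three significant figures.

t ≈ 1.50 s

With I = (2/5)MR², the ratio k = I/(MR²) is 0.4.
Along the incline Mg sinθ − f = Ma, and torque about the center fR = Iα = kMR²(a/R) gives f = kMa.
Hence a = g sinθ/(1+k) = 9.8×sin30.6°/1.4 = 3.563 m/s².
With constant a from rest, t = √(2L/a) = √(2·4.01/3.563) ≈ 1.50 s.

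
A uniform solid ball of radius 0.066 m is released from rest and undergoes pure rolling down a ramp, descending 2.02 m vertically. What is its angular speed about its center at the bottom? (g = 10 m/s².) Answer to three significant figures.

For this body I = (2/5)MR², i.e. k = I/(MR²) = 0.4.
Since it rolls without slipping, ω = v/R and KE = ½Mv² + ½Iω² = ½(1+k)Mv² = (7/10)Mv².
Energy conservation Mgh = ½(1+k)Mv² gives v = √(2gh/(1+k)) = √(2 × 10 × 2.02 / 1.4) = 5.372 m/s.
Then ω = v/R = 5.372 / 0.066 ≈ 81.4 rad/s.

ω ≈ 81.4 rad/s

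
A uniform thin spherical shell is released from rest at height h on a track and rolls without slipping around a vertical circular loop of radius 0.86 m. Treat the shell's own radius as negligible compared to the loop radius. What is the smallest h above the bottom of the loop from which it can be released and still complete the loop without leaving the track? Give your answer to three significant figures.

h_min ≈ 2.44 m

For this body I = (2/3)MR², i.e. k = I/(MR²) = 2/3.
At the top of the loop, the minimum-contact condition is Mg = Mv_top²/r, so v_top² = gr.
With ω = v/R, the kinetic energy at speed v is ½(1+k)Mv² = (5/6)Mv².
Energy conservation from release (height h) to the top (height 2r): Mgh = Mg(2r) + (5/6)M·gr.
Thus h_min = 2r + (1+k)r/2 = r(2 + 1.667/2) = 0.86 × 2.833 ≈ 2.44 m.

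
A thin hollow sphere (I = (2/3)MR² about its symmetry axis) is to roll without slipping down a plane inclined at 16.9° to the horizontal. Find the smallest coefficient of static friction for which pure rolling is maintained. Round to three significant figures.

For this body I = (2/3)MR², i.e. k = I/(MR²) = 2/3.
Translational: Mg sinθ − f = Ma. Rotational about the CM: fR = Iα = kMRa, so f = kMa.
These give a = g sinθ/(1+k) and the required friction f = kMg sinθ/(1+k).
The normal force is N = Mg cosθ, so μ_min = f/N = k tanθ/(1+k).
μ_min = (2/3) × tan16.9° / 1.667 ≈ 0.122.

μ_min ≈ 0.122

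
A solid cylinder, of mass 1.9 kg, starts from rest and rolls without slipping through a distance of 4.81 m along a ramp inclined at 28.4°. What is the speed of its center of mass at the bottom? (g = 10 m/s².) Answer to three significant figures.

With I = (1/2)MR², the ratio k = I/(MR²) is 0.5.
Rolling without slipping gives ω = v/R, so the total kinetic energy is ½Mv² + ½Iω² = ½(1+k)Mv² = (3/4)Mv².
The vertical drop is h = L sinθ = 4.81 × sin28.4° = 2.288 m.
Energy conservation: Mgh = (3/4)Mv², so v = √(2gh/(1+k)) = √(2 × 10 × 2.288 / 1.5) ≈ 5.52 m/s.

v ≈ 5.52 m/s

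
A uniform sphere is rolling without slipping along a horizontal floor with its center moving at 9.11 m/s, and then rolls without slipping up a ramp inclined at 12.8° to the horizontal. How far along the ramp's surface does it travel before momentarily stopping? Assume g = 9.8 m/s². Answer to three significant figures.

The moment of inertia is (2/5)MR², giving k ≡ I/(MR²) = 0.4.
Since it rolls without slipping, ω = v/R and KE = ½Mv² + ½Iω² = ½(1+k)Mv² = (7/10)Mv².
Setting this equal to Mgh gives the vertical rise h = (1+k)v₀²/(2g) = 1.4×9.11²/(2×9.8) = 5.928 m.
Along the incline, d = h/sinθ = 5.928/sin12.8° ≈ 26.8 m.

d ≈ 26.8 m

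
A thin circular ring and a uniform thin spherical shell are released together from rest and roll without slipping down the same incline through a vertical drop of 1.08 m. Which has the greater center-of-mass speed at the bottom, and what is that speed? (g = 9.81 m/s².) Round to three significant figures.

For rolling without slipping, Mgh = ½(1+k)Mv² where k = I/(MR²), so v = √(2gh/(1+k)).
Thin circular ring: k = 1, giving v = √(2×9.81×1.08/2) = 3.255 m/s.
Uniform thin spherical shell: k = 2/3, giving v = √(2×9.81×1.08/1.667) = 3.566 m/s.
The smaller k wins: the uniform thin spherical shell, at ≈ 3.57 m/s.

the uniform thin spherical shell, at v ≈ 3.57 m/s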